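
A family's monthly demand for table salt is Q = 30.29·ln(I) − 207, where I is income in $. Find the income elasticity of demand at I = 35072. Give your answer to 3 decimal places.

0.275

At I = 35072: Q = 109.990.
dQ/dI = 30.29/I = 0.000863652 at this income.
η = (dQ/dI)·(I/Q) = 0.000863652 × (35072/109.990) = 0.275.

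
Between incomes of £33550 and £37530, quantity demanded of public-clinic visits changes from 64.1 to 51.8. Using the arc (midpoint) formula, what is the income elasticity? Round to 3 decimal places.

-1.895

ΔQ = 51.8 − 64.1 = -12.3; midpoint Q̄ = (64.1 + 51.8)/2 = 57.95.
ΔI = 37530 − 33550 = 3980; midpoint Ī = (33550 + 37530)/2 = 35540.
η = (ΔQ/Q̄) ÷ (ΔI/Ī) = (-12.3/57.95) ÷ (3980/35540) = -1.895.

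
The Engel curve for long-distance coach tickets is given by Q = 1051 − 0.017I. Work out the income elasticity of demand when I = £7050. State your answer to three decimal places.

At I = 7050: Q = 931.150.
dQ/dI = −0.017.
η = (dQ/dI)·(I/Q) = -0.017 × (7050/931.150) = -0.129.

-0.129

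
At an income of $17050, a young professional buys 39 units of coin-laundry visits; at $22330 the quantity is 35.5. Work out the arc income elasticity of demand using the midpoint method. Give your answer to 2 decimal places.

ΔQ = 35.5 − 39 = -3.5; midpoint Q̄ = (39 + 35.5)/2 = 37.25.
ΔI = 22330 − 17050 = 5280; midpoint Ī = (17050 + 22330)/2 = 19690.
η = (ΔQ/Q̄) ÷ (ΔI/Ī) = (-3.5/37.25) ÷ (5280/19690) = -0.35.

-0.35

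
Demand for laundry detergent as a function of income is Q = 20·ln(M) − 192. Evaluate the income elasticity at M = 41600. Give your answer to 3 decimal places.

0.965

At M = 41600: Q = 20.717.
dQ/dM = 20/M = 0.000480769 at this income.
η = (dQ/dM)·(M/Q) = 0.000480769 × (41600/20.717) = 0.965.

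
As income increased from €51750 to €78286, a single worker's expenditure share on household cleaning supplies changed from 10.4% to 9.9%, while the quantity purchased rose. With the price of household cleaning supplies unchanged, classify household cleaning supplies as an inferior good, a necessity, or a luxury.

necessity

Quantity rises but the budget share falls as income rises, so 0 < η < 1.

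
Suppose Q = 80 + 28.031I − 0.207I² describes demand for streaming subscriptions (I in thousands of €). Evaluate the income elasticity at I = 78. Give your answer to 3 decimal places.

At I = 78: Q = 1007.0300.
dQ/dI = 28.031 − 0.414I = -4.26100.
η = (dQ/dI)·(I/Q) = -4.26100 × (78/1007.0300) = -0.330.

-0.330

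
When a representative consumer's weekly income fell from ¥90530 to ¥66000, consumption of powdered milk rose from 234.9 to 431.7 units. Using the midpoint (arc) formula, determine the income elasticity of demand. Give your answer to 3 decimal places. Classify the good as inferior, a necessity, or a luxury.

ΔQ = 431.7 − 234.9 = 196.8; midpoint Q̄ = (234.9 + 431.7)/2 = 333.3.
ΔI = 66000 − 90530 = -24530; midpoint Ī = (90530 + 66000)/2 = 78265.
η = (ΔQ/Q̄) ÷ (ΔI/Ī) = (196.8/333.3) ÷ (-24530/78265) = -1.884.
η < 0 ⇒ inferior good.

-1.884 (inferior good)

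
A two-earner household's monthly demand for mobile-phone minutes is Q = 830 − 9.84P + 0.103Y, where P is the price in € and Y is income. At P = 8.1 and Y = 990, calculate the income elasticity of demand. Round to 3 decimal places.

0.120

At P = 8.1, Y = 990: Q = 852.266.
Holding P constant, ∂Q/∂Y = 0.103.
η_Y = (∂Q/∂Y)·(Y/Q) = 0.103 × (990/852.266) = 0.120.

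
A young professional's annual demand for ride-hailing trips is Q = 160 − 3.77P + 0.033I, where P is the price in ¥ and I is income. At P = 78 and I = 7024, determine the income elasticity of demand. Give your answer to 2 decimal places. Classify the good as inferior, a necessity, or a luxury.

At P = 78, I = 7024: Q = 97.732.
Holding P constant, ∂Q/∂I = 0.033.
η_I = (∂Q/∂I)·(I/Q) = 0.033 × (7024/97.732) = 2.37.
Since η > 1, this is a luxury.

2.37 (luxury)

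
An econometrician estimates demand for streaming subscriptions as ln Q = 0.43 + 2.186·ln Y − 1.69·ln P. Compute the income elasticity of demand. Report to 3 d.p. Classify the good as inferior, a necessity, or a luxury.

2.186 (luxury)

In a log-linear demand, the coefficient on ln Y is the income elasticity.
So η = 2.186.
η > 1 ⇒ luxury.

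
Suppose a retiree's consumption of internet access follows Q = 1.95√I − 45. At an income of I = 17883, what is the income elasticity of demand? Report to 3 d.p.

At I = 17883: Q = 215.768.
dQ/dI = 1.95/(2√I) = 0.00729096 at this income.
η = (dQ/dI)·(I/Q) = 0.00729096 × (17883/215.768) = 0.604.

0.604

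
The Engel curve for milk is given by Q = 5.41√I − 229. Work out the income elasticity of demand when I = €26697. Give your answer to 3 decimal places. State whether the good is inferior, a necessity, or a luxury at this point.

At I = 26697: Q = 654.952.
dQ/dI = 5.41/(2√I) = 0.0165553 at this income.
η = (dQ/dI)·(I/Q) = 0.0165553 × (26697/654.952) = 0.675.
Since 0 < η < 1, the good is a necessity.

0.675 (necessity)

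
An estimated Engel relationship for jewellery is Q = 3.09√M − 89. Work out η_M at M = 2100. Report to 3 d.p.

At M = 2100: Q = 52.602.
dQ/dM = 3.09/(2√M) = 0.0337147 at this income.
η = (dQ/dM)·(M/Q) = 0.0337147 × (2100/52.602) = 1.346.

1.346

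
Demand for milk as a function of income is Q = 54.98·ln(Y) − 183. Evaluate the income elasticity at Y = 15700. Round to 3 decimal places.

0.158

At Y = 15700: Q = 348.185.
dQ/dY = 54.98/Y = 0.00350191 at this income.
η = (dQ/dY)·(Y/Q) = 0.00350191 × (15700/348.185) = 0.158.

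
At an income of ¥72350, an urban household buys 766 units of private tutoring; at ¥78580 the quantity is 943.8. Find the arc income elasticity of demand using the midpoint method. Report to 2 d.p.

2.52

ΔQ = 943.8 − 766 = 177.8; midpoint Q̄ = (766 + 943.8)/2 = 854.9.
ΔI = 78580 − 72350 = 6230; midpoint Ī = (72350 + 78580)/2 = 75465.
η = (ΔQ/Q̄) ÷ (ΔI/Ī) = (177.8/854.9) ÷ (6230/75465) = 2.52.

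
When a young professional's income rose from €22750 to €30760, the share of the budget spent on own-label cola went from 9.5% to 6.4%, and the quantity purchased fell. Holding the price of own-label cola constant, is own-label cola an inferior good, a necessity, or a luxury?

Quantity demanded falls as income rises, so η < 0.

inferior good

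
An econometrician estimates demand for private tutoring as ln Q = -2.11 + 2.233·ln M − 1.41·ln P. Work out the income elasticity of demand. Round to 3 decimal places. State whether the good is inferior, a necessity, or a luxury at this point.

In a log-linear demand, the coefficient on ln M is the income elasticity.
So η = 2.233.
η > 1 ⇒ luxury.

2.233 (luxury)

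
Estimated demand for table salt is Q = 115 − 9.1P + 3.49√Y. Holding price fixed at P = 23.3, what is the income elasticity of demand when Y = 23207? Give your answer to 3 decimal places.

At P = 23.3, Y = 23207: Q = 434.631.
Holding P constant, ∂Q/∂Y = 3.49/(2√Y) = 0.0114548.
η_Y = (∂Q/∂Y)·(Y/Q) = 0.0114548 × (23207/434.631) = 0.612.

0.612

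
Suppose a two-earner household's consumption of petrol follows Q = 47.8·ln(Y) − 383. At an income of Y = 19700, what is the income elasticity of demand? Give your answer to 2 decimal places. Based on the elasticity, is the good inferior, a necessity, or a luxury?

At Y = 19700: Q = 89.664.
dQ/dY = 47.8/Y = 0.0024264 at this income.
η = (dQ/dY)·(Y/Q) = 0.0024264 × (19700/89.664) = 0.53.
Since 0 < η < 1, the good is a necessity.

0.53 (necessity)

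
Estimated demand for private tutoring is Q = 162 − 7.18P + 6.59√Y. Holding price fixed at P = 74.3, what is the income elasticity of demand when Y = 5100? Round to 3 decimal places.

2.373

At P = 74.3, Y = 5100: Q = 99.146.
Holding P constant, ∂Q/∂Y = 6.59/(2√Y) = 0.0461392.
η_Y = (∂Q/∂Y)·(Y/Q) = 0.0461392 × (5100/99.146) = 2.373.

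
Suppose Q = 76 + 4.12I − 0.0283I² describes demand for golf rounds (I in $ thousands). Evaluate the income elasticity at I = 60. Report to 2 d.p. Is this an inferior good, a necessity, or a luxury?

At I = 60: Q = 221.3200.
dQ/dI = 4.12 − 0.0566I = 0.72400.
η = (dQ/dI)·(I/Q) = 0.72400 × (60/221.3200) = 0.20.
0 < η < 1 ⇒ necessity.

0.20 (necessity)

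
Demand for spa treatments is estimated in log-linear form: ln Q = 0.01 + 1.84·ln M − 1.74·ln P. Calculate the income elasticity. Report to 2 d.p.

1.84

In a log-linear demand, the coefficient on ln M is the income elasticity.
So η = 1.84.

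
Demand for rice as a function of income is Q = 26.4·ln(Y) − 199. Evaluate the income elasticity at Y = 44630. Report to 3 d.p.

At Y = 44630: Q = 83.643.
dQ/dY = 26.4/Y = 0.00059153 at this income.
η = (dQ/dY)·(Y/Q) = 0.00059153 × (44630/83.643) = 0.316.

0.316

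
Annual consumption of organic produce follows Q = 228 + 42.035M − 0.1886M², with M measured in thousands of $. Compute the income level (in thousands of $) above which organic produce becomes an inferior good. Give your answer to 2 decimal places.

dQ/dM = 42.035 − 0.3772M.
The good is inferior where dQ/dM < 0. Setting dQ/dM = 0 gives M = 42.035 / 0.3772 = 111.44.

111.44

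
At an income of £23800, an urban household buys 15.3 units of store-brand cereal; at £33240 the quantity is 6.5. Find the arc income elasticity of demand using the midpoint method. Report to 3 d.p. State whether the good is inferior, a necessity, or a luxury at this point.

-2.439 (inferior good)

ΔQ = 6.5 − 15.3 = -8.8; midpoint Q̄ = (15.3 + 6.5)/2 = 10.9.
ΔI = 33240 − 23800 = 9440; midpoint Ī = (23800 + 33240)/2 = 28520.
η = (ΔQ/Q̄) ÷ (ΔI/Ī) = (-8.8/10.9) ÷ (9440/28520) = -2.439.
η < 0 ⇒ inferior good.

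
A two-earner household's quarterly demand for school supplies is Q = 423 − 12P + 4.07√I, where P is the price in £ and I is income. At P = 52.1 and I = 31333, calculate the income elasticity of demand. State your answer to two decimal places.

At P = 52.1, I = 31333: Q = 518.236.
Holding P constant, ∂Q/∂I = 4.07/(2√I) = 0.0114964.
η_I = (∂Q/∂I)·(I/Q) = 0.0114964 × (31333/518.236) = 0.70.

0.70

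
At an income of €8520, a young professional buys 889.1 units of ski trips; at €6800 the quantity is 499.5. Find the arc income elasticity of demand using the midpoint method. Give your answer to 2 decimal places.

2.50

ΔQ = 499.5 − 889.1 = -389.6; midpoint Q̄ = (889.1 + 499.5)/2 = 694.3.
ΔI = 6800 − 8520 = -1720; midpoint Ī = (8520 + 6800)/2 = 7660.
η = (ΔQ/Q̄) ÷ (ΔI/Ī) = (-389.6/694.3) ÷ (-1720/7660) = 2.50.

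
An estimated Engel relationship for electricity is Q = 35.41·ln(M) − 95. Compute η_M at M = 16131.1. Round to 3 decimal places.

0.143

At M = 16131.1: Q = 248.070.
dQ/dM = 35.41/M = 0.00219514 at this income.
η = (dQ/dM)·(M/Q) = 0.00219514 × (16131.1/248.070) = 0.143.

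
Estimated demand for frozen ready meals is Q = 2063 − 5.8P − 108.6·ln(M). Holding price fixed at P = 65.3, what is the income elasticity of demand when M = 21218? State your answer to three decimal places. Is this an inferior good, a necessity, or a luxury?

At P = 65.3, M = 21218: Q = 602.321.
Holding P constant, ∂Q/∂M = -108.6/M = -0.0051183.
η_M = (∂Q/∂M)·(M/Q) = -0.0051183 × (21218/602.321) = -0.180.
Since η < 0, this is an inferior good.

-0.180 (inferior good)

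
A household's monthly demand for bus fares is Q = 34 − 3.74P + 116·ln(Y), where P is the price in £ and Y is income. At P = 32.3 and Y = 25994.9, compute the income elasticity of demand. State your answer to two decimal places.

0.11

At P = 32.3, Y = 25994.9: Q = 1092.414.
Holding P constant, ∂Q/∂Y = 116/Y = 0.00446241.
η_Y = (∂Q/∂Y)·(Y/Q) = 0.00446241 × (25994.9/1092.414) = 0.11.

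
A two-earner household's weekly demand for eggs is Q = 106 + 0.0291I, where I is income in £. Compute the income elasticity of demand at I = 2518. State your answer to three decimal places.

At I = 2518: Q = 179.274.
dQ/dI = 0.0291.
η = (dQ/dI)·(I/Q) = 0.0291 × (2518/179.274) = 0.409.

0.409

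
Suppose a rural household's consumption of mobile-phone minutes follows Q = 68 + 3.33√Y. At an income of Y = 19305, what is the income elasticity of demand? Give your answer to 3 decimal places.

0.436

At Y = 19305: Q = 530.678.
dQ/dY = 3.33/(2√Y) = 0.0119834 at this income.
η = (dQ/dY)·(Y/Q) = 0.0119834 × (19305/530.678) = 0.436.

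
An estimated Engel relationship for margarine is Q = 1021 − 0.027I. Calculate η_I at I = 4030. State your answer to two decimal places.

At I = 4030: Q = 912.190.
dQ/dI = −0.027.
η = (dQ/dI)·(I/Q) = -0.027 × (4030/912.190) = -0.12.

-0.12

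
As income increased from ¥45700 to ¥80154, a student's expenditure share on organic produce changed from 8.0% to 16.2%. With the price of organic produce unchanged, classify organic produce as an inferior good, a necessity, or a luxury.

The budget share rises as income rises, so η > 1.

luxury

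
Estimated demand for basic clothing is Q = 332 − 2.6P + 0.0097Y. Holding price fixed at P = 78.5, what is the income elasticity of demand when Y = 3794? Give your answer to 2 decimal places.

0.22

At P = 78.5, Y = 3794: Q = 164.702.
Holding P constant, ∂Q/∂Y = 0.0097.
η_Y = (∂Q/∂Y)·(Y/Q) = 0.0097 × (3794/164.702) = 0.22.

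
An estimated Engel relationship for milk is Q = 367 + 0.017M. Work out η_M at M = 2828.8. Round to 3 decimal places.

At M = 2828.8: Q = 415.090.
dQ/dM = 0.017.
η = (dQ/dM)·(M/Q) = 0.017 × (2828.8/415.090) = 0.116.

0.116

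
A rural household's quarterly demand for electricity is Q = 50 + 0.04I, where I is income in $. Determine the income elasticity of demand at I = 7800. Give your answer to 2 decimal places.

0.86

At I = 7800: Q = 362.000.
dQ/dI = 0.04.
η = (dQ/dI)·(I/Q) = 0.04 × (7800/362.000) = 0.86.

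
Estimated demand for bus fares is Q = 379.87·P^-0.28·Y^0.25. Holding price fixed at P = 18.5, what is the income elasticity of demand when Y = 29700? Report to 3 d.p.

For a multiplicative demand Q = A·P^α·Y^β, the income elasticity is β everywhere.
Here β = 0.25, so η = 0.250.

0.250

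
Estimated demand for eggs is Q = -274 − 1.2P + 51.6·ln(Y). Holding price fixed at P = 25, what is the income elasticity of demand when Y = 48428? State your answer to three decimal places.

At P = 25, Y = 48428: Q = 252.652.
Holding P constant, ∂Q/∂Y = 51.6/Y = 0.0010655.
η_Y = (∂Q/∂Y)·(Y/Q) = 0.0010655 × (48428/252.652) = 0.204.

0.204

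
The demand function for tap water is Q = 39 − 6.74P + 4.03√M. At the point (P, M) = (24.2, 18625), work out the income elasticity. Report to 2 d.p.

At P = 24.2, M = 18625: Q = 425.880.
Holding P constant, ∂Q/∂M = 4.03/(2√M) = 0.0147648.
η_M = (∂Q/∂M)·(M/Q) = 0.0147648 × (18625/425.880) = 0.65.

0.65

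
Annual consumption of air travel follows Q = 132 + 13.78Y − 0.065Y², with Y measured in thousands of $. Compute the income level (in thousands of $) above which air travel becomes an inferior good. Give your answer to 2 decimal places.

106.00

dQ/dY = 13.78 − 0.13Y.
The good is inferior where dQ/dY < 0. Setting dQ/dY = 0 gives Y = 13.78 / 0.13 = 106.00.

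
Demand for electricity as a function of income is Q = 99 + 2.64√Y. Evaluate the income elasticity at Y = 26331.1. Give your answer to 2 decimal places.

At Y = 26331.1: Q = 527.389.
dQ/dY = 2.64/(2√Y) = 0.00813466 at this income.
η = (dQ/dY)·(Y/Q) = 0.00813466 × (26331.1/527.389) = 0.41.

0.41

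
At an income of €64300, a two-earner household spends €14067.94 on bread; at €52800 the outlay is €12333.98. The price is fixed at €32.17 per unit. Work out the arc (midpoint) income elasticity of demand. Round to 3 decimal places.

0.669

With a constant price, Q₁ = 14067.94/32.17 = 437.300 and Q₂ = 12333.98/32.17 = 383.400 (equivalently, work directly with expenditure since P cancels).
Midpoint %ΔQ = (12333.98 − 14067.94)/13200.96 = -0.13135; midpoint %ΔI = (52800 − 64300)/58550 = -0.19641.
η = -0.13135 / -0.19641 = 0.669.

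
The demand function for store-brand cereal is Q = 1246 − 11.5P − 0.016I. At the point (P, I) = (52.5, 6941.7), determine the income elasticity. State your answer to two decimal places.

-0.21

At P = 52.5, I = 6941.7: Q = 531.183.
Holding P constant, ∂Q/∂I = −0.016.
η_I = (∂Q/∂I)·(I/Q) = -0.016 × (6941.7/531.183) = -0.21.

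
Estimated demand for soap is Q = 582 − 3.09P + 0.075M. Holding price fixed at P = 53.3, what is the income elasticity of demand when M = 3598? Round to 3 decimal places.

0.393

At P = 53.3, M = 3598: Q = 687.153.
Holding P constant, ∂Q/∂M = 0.075.
η_M = (∂Q/∂M)·(M/Q) = 0.075 × (3598/687.153) = 0.393.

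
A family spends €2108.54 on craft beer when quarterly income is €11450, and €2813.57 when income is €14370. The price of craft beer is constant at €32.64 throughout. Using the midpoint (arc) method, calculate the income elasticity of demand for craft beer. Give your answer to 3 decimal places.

With a constant price, Q₁ = 2108.54/32.64 = 64.600 and Q₂ = 2813.57/32.64 = 86.200 (equivalently, work directly with expenditure since P cancels).
Midpoint %ΔQ = (2813.57 − 2108.54)/2461.06 = 0.28647; midpoint %ΔI = (14370 − 11450)/12910 = 0.22618.
η = 0.28647 / 0.22618 = 1.267.

1.267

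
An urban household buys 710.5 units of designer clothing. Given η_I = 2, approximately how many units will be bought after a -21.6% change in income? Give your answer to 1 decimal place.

403.6

%ΔQ ≈ η × %ΔI = 2 × (-21.6%) = -43.2%.
New Q ≈ 710.5 × (1 − 0.432) = 403.6.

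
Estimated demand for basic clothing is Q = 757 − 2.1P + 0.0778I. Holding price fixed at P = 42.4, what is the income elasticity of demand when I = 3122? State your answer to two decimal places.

0.27

At P = 42.4, I = 3122: Q = 910.852.
Holding P constant, ∂Q/∂I = 0.0778.
η_I = (∂Q/∂I)·(I/Q) = 0.0778 × (3122/910.852) = 0.27.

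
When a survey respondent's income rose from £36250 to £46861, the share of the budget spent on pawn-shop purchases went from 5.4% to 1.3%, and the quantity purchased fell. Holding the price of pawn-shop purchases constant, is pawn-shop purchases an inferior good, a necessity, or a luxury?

inferior good

Quantity demanded falls as income rises, so η < 0.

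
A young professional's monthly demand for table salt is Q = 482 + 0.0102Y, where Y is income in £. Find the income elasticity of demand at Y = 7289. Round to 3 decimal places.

0.134

At Y = 7289: Q = 556.348.
dQ/dY = 0.0102.
η = (dQ/dY)·(Y/Q) = 0.0102 × (7289/556.348) = 0.134.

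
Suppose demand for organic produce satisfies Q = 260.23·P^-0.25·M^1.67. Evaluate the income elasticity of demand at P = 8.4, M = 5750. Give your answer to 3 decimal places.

For a multiplicative demand Q = A·P^α·M^β, the income elasticity is β everywhere.
Here β = 1.67, so η = 1.670.

1.670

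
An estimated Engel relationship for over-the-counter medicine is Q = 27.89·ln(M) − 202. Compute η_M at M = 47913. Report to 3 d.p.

At M = 47913: Q = 98.574.
dQ/dM = 27.89/M = 0.000582097 at this income.
η = (dQ/dM)·(M/Q) = 0.000582097 × (47913/98.574) = 0.283.

0.283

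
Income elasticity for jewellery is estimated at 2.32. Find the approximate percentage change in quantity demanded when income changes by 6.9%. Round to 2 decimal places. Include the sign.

%ΔQ ≈ η × %ΔI = 2.32 × 6.9% = 16.01%.

16.01%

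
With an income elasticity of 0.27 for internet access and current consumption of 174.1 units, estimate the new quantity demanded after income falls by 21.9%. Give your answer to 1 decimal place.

%ΔQ ≈ η × %ΔI = 0.27 × (-21.9%) = -5.913%.
New Q ≈ 174.1 × (1 − 0.05913) = 163.8.

163.8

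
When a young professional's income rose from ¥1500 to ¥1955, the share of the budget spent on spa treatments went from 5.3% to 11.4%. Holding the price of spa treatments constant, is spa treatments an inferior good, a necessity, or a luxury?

luxury

The budget share rises as income rises, so η > 1.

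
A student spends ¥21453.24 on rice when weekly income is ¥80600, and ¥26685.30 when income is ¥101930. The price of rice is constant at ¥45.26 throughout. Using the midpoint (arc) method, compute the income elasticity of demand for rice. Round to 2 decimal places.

0.93

With a constant price, Q₁ = 21453.24/45.26 = 474.000 and Q₂ = 26685.30/45.26 = 589.600 (equivalently, work directly with expenditure since P cancels).
Midpoint %ΔQ = (26685.30 − 21453.24)/24069.27 = 0.21738; midpoint %ΔI = (101930 − 80600)/91265 = 0.23372.
η = 0.21738 / 0.23372 = 0.93.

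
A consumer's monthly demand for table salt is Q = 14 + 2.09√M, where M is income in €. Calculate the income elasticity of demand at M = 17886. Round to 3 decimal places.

At M = 17886: Q = 293.514.
dQ/dM = 2.09/(2√M) = 0.00781375 at this income.
η = (dQ/dM)·(M/Q) = 0.00781375 × (17886/293.514) = 0.476.

0.476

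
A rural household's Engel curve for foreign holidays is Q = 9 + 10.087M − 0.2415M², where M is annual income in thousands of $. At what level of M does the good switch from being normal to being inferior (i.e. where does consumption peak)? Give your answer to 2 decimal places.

20.88

dQ/dM = 10.087 − 0.483M.
The good is inferior where dQ/dM < 0. Setting dQ/dM = 0 gives M = 10.087 / 0.483 = 20.88.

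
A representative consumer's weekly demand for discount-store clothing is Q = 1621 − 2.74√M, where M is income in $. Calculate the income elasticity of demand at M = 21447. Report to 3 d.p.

-0.164

At M = 21447: Q = 1219.733.
dQ/dM = -2.74/(2√M) = -0.00935486 at this income.
η = (dQ/dM)·(M/Q) = -0.00935486 × (21447/1219.733) = -0.164.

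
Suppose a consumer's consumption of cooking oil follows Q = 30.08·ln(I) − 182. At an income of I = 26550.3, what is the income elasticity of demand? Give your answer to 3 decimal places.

0.242

At I = 26550.3: Q = 124.419.
dQ/dI = 30.08/I = 0.00113294 at this income.
η = (dQ/dI)·(I/Q) = 0.00113294 × (26550.3/124.419) = 0.242.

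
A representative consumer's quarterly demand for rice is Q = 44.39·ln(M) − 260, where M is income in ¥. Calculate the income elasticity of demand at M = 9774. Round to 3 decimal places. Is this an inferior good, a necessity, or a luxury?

At M = 9774: Q = 147.832.
dQ/dM = 44.39/M = 0.00454164 at this income.
η = (dQ/dM)·(M/Q) = 0.00454164 × (9774/147.832) = 0.300.
Since 0 < η < 1, the good is a necessity.

0.300 (necessity)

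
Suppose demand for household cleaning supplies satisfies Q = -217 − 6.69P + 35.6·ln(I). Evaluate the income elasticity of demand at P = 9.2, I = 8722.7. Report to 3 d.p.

0.800

At P = 9.2, I = 8722.7: Q = 44.475.
Holding P constant, ∂Q/∂I = 35.6/I = 0.00408131.
η_I = (∂Q/∂I)·(I/Q) = 0.00408131 × (8722.7/44.475) = 0.800.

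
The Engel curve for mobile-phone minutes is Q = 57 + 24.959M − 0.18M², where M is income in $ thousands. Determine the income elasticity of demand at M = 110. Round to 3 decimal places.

-2.579

At M = 110: Q = 624.4900.
dQ/dM = 24.959 − 0.36M = -14.64100.
η = (dQ/dM)·(M/Q) = -14.64100 × (110/624.4900) = -2.579.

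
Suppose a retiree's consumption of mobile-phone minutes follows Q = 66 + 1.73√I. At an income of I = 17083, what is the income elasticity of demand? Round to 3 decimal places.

At I = 17083: Q = 292.114.
dQ/dI = 1.73/(2√I) = 0.00661811 at this income.
η = (dQ/dI)·(I/Q) = 0.00661811 × (17083/292.114) = 0.387.

0.387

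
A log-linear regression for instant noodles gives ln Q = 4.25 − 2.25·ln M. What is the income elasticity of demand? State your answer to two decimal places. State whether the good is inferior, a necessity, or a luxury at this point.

In a log-linear demand, the coefficient on ln M is the income elasticity.
So η = -2.25.
η < 0 ⇒ inferior good.

-2.25 (inferior good)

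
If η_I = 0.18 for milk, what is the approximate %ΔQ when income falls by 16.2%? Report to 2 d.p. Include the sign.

-2.92%

%ΔQ ≈ η × %ΔI = 0.18 × (-16.2%) = -2.92%.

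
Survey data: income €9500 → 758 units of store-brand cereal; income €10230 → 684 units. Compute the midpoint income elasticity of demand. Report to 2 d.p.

-1.39

ΔQ = 684 − 758 = -74; midpoint Q̄ = (758 + 684)/2 = 721.
ΔI = 10230 − 9500 = 730; midpoint Ī = (9500 + 10230)/2 = 9865.
η = (ΔQ/Q̄) ÷ (ΔI/Ī) = (-74/721) ÷ (730/9865) = -1.39.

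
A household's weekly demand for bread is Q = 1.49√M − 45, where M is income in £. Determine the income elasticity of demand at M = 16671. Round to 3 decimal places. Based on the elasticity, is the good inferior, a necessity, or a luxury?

0.653 (necessity)

At M = 16671: Q = 147.383.
dQ/dM = 1.49/(2√M) = 0.00577 at this income.
η = (dQ/dM)·(M/Q) = 0.00577 × (16671/147.383) = 0.653.
Since 0 < η < 1, the good is a necessity.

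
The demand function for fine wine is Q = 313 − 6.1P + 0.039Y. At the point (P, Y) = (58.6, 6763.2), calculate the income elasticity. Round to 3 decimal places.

At P = 58.6, Y = 6763.2: Q = 219.305.
Holding P constant, ∂Q/∂Y = 0.039.
η_Y = (∂Q/∂Y)·(Y/Q) = 0.039 × (6763.2/219.305) = 1.203.

1.203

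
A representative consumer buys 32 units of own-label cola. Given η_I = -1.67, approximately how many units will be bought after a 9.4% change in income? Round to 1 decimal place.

%ΔQ ≈ η × %ΔI = -1.67 × 9.4% = -15.698%.
New Q ≈ 32 × (1 − 0.15698) = 27.0.

27.0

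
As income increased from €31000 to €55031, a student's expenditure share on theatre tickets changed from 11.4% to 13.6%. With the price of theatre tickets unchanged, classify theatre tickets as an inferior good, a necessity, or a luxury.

The budget share rises as income rises, so η > 1.

luxury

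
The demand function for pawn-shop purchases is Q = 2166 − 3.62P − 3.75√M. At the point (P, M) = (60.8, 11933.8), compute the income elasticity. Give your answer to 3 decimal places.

-0.133

At P = 60.8, M = 11933.8: Q = 1536.247.
Holding P constant, ∂Q/∂M = -3.75/(2√M) = -0.0171637.
η_M = (∂Q/∂M)·(M/Q) = -0.0171637 × (11933.8/1536.247) = -0.133.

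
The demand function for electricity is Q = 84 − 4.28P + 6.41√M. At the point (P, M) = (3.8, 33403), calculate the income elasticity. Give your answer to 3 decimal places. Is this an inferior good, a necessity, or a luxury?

At P = 3.8, M = 33403: Q = 1239.259.
Holding P constant, ∂Q/∂M = 6.41/(2√M) = 0.0175362.
η_M = (∂Q/∂M)·(M/Q) = 0.0175362 × (33403/1239.259) = 0.473.
Since 0 < η < 1, this is a necessity.

0.473 (necessity)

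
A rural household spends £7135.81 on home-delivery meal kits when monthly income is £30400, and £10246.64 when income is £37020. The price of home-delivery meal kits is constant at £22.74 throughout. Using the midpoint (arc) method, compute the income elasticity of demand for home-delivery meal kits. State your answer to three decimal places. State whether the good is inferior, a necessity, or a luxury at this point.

With a constant price, Q₁ = 7135.81/22.74 = 313.800 and Q₂ = 10246.64/22.74 = 450.600 (equivalently, work directly with expenditure since P cancels).
Midpoint %ΔQ = (10246.64 − 7135.81)/8691.23 = 0.35793; midpoint %ΔI = (37020 − 30400)/33710 = 0.19638.
η = 0.35793 / 0.19638 = 1.823.
η > 1 ⇒ luxury.

1.823 (luxury)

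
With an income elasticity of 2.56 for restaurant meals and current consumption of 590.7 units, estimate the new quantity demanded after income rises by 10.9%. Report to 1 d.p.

%ΔQ ≈ η × %ΔI = 2.56 × 10.9% = 27.904%.
New Q ≈ 590.7 × (1 + 0.27904) = 755.5.

755.5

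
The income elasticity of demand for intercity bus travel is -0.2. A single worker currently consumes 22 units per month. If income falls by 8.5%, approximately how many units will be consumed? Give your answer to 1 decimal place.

%ΔQ ≈ η × %ΔI = -0.2 × (-8.5%) = 1.7%.
New Q ≈ 22 × (1 + 0.017) = 22.4.

22.4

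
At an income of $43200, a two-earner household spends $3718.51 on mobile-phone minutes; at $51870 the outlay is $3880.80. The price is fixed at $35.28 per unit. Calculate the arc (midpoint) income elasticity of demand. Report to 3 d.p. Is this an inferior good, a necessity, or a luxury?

0.234 (necessity)

With a constant price, Q₁ = 3718.51/35.28 = 105.400 and Q₂ = 3880.80/35.28 = 110.000 (equivalently, work directly with expenditure since P cancels).
Midpoint %ΔQ = (3880.80 − 3718.51)/3799.66 = 0.04271; midpoint %ΔI = (51870 − 43200)/47535 = 0.18239.
η = 0.04271 / 0.18239 = 0.234.
0 < η < 1 ⇒ necessity.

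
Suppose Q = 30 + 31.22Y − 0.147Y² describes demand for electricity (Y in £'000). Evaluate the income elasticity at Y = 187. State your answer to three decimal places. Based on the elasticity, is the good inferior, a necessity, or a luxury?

At Y = 187: Q = 727.6970.
dQ/dY = 31.22 − 0.294Y = -23.75800.
η = (dQ/dY)·(Y/Q) = -23.75800 × (187/727.6970) = -6.105.
η < 0 ⇒ inferior good.

-6.105 (inferior good)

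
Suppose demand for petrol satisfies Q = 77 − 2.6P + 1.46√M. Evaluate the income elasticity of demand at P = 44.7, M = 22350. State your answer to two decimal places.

At P = 44.7, M = 22350: Q = 179.049.
Holding P constant, ∂Q/∂M = 1.46/(2√M) = 0.00488297.
η_M = (∂Q/∂M)·(M/Q) = 0.00488297 × (22350/179.049) = 0.61.

0.61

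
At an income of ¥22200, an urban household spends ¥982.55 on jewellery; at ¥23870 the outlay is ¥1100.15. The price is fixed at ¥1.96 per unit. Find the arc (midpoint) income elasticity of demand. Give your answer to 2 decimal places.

1.56

With a constant price, Q₁ = 982.55/1.96 = 501.301 and Q₂ = 1100.15/1.96 = 561.301 (equivalently, work directly with expenditure since P cancels).
Midpoint %ΔQ = (1100.15 − 982.55)/1041.35 = 0.11293; midpoint %ΔI = (23870 − 22200)/23035 = 0.07250.
η = 0.11293 / 0.07250 = 1.56.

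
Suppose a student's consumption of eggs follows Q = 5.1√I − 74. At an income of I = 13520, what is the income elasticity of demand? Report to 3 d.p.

0.571

At I = 13520: Q = 519.005.
dQ/dI = 5.1/(2√I) = 0.0219307 at this income.
η = (dQ/dI)·(I/Q) = 0.0219307 × (13520/519.005) = 0.571.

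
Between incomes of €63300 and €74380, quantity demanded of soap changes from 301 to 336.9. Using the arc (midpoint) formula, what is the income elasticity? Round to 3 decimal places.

ΔQ = 336.9 − 301 = 35.9; midpoint Q̄ = (301 + 336.9)/2 = 318.95.
ΔI = 74380 − 63300 = 11080; midpoint Ī = (63300 + 74380)/2 = 68840.
η = (ΔQ/Q̄) ÷ (ΔI/Ī) = (35.9/318.95) ÷ (11080/68840) = 0.699.

0.699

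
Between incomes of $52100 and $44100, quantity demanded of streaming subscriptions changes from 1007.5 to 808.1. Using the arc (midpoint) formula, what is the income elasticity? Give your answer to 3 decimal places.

1.321

ΔQ = 808.1 − 1007.5 = -199.4; midpoint Q̄ = (1007.5 + 808.1)/2 = 907.8.
ΔI = 44100 − 52100 = -8000; midpoint Ī = (52100 + 44100)/2 = 48100.
η = (ΔQ/Q̄) ÷ (ΔI/Ī) = (-199.4/907.8) ÷ (-8000/48100) = 1.321.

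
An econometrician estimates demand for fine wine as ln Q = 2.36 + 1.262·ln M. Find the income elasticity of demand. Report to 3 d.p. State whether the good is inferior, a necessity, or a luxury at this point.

1.262 (luxury)

In a log-linear demand, the coefficient on ln M is the income elasticity.
So η = 1.262.
η > 1 ⇒ luxury.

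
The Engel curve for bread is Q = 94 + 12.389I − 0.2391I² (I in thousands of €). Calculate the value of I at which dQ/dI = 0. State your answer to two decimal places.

25.91

dQ/dI = 12.389 − 0.4782I.
The good is inferior where dQ/dI < 0. Setting dQ/dI = 0 gives I = 12.389 / 0.4782 = 25.91.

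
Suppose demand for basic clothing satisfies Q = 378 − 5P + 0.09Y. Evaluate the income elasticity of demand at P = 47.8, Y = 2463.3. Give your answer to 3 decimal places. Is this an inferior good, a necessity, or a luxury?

At P = 47.8, Y = 2463.3: Q = 360.697.
Holding P constant, ∂Q/∂Y = 0.09.
η_Y = (∂Q/∂Y)·(Y/Q) = 0.09 × (2463.3/360.697) = 0.615.
Since 0 < η < 1, this is a necessity.

0.615 (necessity)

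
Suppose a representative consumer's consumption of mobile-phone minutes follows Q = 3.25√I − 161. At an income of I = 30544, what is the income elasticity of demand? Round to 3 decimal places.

0.698

At I = 30544: Q = 406.997.
dQ/dI = 3.25/(2√I) = 0.00929802 at this income.
η = (dQ/dI)·(I/Q) = 0.00929802 × (30544/406.997) = 0.698.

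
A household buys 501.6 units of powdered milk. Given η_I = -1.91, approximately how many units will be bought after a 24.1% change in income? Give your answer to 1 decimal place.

270.7

%ΔQ ≈ η × %ΔI = -1.91 × 24.1% = -46.031%.
New Q ≈ 501.6 × (1 − 0.46031) = 270.7.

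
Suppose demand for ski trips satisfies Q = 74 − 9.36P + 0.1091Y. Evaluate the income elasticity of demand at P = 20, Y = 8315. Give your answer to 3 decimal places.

1.143

At P = 20, Y = 8315: Q = 793.967.
Holding P constant, ∂Q/∂Y = 0.1091.
η_Y = (∂Q/∂Y)·(Y/Q) = 0.1091 × (8315/793.967) = 1.143.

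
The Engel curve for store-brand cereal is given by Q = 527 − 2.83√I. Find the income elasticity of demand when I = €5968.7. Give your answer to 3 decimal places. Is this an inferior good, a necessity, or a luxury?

At I = 5968.7: Q = 308.362.
dQ/dI = -2.83/(2√I) = -0.0183154 at this income.
η = (dQ/dI)·(I/Q) = -0.0183154 × (5968.7/308.362) = -0.355.
Since η < 0, the good is an inferior good.

-0.355 (inferior good)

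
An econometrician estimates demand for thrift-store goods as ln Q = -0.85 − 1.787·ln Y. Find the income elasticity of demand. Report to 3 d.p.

-1.787

In a log-linear demand, the coefficient on ln Y is the income elasticity.
So η = -1.787.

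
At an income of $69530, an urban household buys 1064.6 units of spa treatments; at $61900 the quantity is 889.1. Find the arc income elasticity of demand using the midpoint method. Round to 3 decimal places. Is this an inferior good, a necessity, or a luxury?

1.547 (luxury)

ΔQ = 889.1 − 1064.6 = -175.5; midpoint Q̄ = (1064.6 + 889.1)/2 = 976.85.
ΔI = 61900 − 69530 = -7630; midpoint Ī = (69530 + 61900)/2 = 65715.
η = (ΔQ/Q̄) ÷ (ΔI/Ī) = (-175.5/976.85) ÷ (-7630/65715) = 1.547.
η > 1 ⇒ luxury.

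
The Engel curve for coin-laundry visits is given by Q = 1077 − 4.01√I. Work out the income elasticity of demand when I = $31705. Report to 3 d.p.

-0.984

At I = 31705: Q = 362.983.
dQ/dI = -4.01/(2√I) = -0.0112603 at this income.
η = (dQ/dI)·(I/Q) = -0.0112603 × (31705/362.983) = -0.984.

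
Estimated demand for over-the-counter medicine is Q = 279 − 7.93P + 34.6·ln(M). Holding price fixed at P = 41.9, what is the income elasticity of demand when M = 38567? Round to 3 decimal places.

0.111

At P = 41.9, M = 38567: Q = 312.114.
Holding P constant, ∂Q/∂M = 34.6/M = 0.00089714.
η_M = (∂Q/∂M)·(M/Q) = 0.00089714 × (38567/312.114) = 0.111.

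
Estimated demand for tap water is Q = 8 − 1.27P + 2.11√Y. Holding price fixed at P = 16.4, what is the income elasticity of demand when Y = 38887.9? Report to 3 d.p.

0.516

At P = 16.4, Y = 38887.9: Q = 403.264.
Holding P constant, ∂Q/∂Y = 2.11/(2√Y) = 0.00534989.
η_Y = (∂Q/∂Y)·(Y/Q) = 0.00534989 × (38887.9/403.264) = 0.516.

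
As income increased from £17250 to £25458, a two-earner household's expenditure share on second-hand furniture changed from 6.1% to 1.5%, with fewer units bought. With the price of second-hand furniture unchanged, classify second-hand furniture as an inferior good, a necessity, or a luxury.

inferior good

Quantity demanded falls as income rises, so η < 0.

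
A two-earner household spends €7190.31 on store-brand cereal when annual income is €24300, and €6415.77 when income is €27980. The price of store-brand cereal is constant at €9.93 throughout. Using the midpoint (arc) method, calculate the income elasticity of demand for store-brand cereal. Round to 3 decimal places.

With a constant price, Q₁ = 7190.31/9.93 = 724.100 and Q₂ = 6415.77/9.93 = 646.100 (equivalently, work directly with expenditure since P cancels).
Midpoint %ΔQ = (6415.77 − 7190.31)/6803.04 = -0.11385; midpoint %ΔI = (27980 − 24300)/26140 = 0.14078.
η = -0.11385 / 0.14078 = -0.809.

-0.809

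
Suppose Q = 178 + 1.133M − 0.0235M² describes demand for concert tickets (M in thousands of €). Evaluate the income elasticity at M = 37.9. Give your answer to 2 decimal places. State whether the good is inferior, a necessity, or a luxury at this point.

-0.13 (inferior good)

At M = 37.9: Q = 187.1851.
dQ/dM = 1.133 − 0.047M = -0.64830.
η = (dQ/dM)·(M/Q) = -0.64830 × (37.9/187.1851) = -0.13.
η < 0 ⇒ inferior good.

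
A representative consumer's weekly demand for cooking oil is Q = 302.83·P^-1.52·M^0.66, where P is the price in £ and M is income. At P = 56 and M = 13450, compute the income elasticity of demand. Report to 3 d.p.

0.660

For a multiplicative demand Q = A·P^α·M^β, the income elasticity is β everywhere.
Here β = 0.66, so η = 0.660.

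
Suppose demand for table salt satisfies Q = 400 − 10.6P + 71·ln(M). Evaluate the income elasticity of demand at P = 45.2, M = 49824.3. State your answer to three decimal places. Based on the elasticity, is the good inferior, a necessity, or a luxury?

0.103 (necessity)

At P = 45.2, M = 49824.3: Q = 688.834.
Holding P constant, ∂Q/∂M = 71/M = 0.00142501.
η_M = (∂Q/∂M)·(M/Q) = 0.00142501 × (49824.3/688.834) = 0.103.
Since 0 < η < 1, this is a necessity.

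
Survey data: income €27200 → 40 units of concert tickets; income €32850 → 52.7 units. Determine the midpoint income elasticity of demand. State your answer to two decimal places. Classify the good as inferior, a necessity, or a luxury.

1.46 (luxury)

ΔQ = 52.7 − 40 = 12.7; midpoint Q̄ = (40 + 52.7)/2 = 46.35.
ΔI = 32850 − 27200 = 5650; midpoint Ī = (27200 + 32850)/2 = 30025.
η = (ΔQ/Q̄) ÷ (ΔI/Ī) = (12.7/46.35) ÷ (5650/30025) = 1.46.
η > 1 ⇒ luxury.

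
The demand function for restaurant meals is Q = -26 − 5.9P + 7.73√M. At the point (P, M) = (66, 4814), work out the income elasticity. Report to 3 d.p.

At P = 66, M = 4814: Q = 120.931.
Holding P constant, ∂Q/∂M = 7.73/(2√M) = 0.0557053.
η_M = (∂Q/∂M)·(M/Q) = 0.0557053 × (4814/120.931) = 2.218.

2.218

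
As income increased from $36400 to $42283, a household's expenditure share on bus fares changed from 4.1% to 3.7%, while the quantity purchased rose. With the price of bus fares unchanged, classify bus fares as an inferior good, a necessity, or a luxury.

Quantity rises but the budget share falls as income rises, so 0 < η < 1.

necessity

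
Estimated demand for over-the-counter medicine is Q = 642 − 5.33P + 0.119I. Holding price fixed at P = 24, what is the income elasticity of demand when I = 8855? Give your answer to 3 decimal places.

At P = 24, I = 8855: Q = 1567.825.
Holding P constant, ∂Q/∂I = 0.119.
η_I = (∂Q/∂I)·(I/Q) = 0.119 × (8855/1567.825) = 0.672.

0.672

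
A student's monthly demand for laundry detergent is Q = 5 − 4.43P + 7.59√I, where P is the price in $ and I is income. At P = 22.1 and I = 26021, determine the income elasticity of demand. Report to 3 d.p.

At P = 22.1, I = 26021: Q = 1131.442.
Holding P constant, ∂Q/∂I = 7.59/(2√I) = 0.0235261.
η_I = (∂Q/∂I)·(I/Q) = 0.0235261 × (26021/1131.442) = 0.541.

0.541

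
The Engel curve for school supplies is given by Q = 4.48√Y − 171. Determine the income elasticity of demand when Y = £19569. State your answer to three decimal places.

At Y = 19569: Q = 455.704.
dQ/dY = 4.48/(2√Y) = 0.0160127 at this income.
η = (dQ/dY)·(Y/Q) = 0.0160127 × (19569/455.704) = 0.688.

0.688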